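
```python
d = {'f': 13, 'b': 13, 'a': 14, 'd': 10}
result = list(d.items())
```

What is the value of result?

Step 1: d.items() returns (key, value) pairs in insertion order.
Therefore result = [('f', 13), ('b', 13), ('a', 14), ('d', 10)].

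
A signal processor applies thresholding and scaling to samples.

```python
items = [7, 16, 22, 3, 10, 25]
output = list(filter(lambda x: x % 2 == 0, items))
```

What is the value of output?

Step 1: Filter elements divisible by 2:
  7 % 2 = 1: removed
  16 % 2 = 0: kept
  22 % 2 = 0: kept
  3 % 2 = 1: removed
  10 % 2 = 0: kept
  25 % 2 = 1: removed
Therefore output = [16, 22, 10].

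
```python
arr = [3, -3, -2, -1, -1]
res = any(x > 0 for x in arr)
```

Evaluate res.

Step 1: Check x > 0 for each element in [3, -3, -2, -1, -1]:
  3 > 0: True
  -3 > 0: False
  -2 > 0: False
  -1 > 0: False
  -1 > 0: False
Step 2: any() returns True.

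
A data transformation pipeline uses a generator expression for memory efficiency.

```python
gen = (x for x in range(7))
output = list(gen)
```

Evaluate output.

Step 1: Generator expression iterates range(7): [0, 1, 2, 3, 4, 5, 6].
Step 2: list() collects all values.
Therefore output = [0, 1, 2, 3, 4, 5, 6].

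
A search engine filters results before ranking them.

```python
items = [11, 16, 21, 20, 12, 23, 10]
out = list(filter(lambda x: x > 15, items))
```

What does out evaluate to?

Step 1: Filter elements > 15:
  11: removed
  16: kept
  21: kept
  20: kept
  12: removed
  23: kept
  10: removed
Therefore out = [16, 21, 20, 23].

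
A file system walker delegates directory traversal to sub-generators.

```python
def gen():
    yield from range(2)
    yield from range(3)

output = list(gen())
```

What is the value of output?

Step 1: Trace yields in order:
  yield 0
  yield 1
  yield 0
  yield 1
  yield 2
Therefore output = [0, 1, 0, 1, 2].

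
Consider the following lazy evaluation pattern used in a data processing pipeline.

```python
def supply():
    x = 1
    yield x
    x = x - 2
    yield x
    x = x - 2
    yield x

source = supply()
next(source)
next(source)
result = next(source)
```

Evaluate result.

Step 1: Trace through generator execution:
  Yield 1: x starts at 1, yield 1
  Yield 2: x = 1 - 2 = -1, yield -1
  Yield 3: x = -1 - 2 = -3, yield -3
Step 2: First next() gets 1, second next() gets the second value, third next() yields -3.
Therefore result = -3.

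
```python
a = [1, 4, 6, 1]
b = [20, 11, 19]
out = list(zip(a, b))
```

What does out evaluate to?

Step 1: zip stops at shortest (len(a)=4, len(b)=3):
  Index 0: (1, 20)
  Index 1: (4, 11)
  Index 2: (6, 19)
Step 2: Last element of a (1) has no pair, dropped.
Therefore out = [(1, 20), (4, 11), (6, 19)].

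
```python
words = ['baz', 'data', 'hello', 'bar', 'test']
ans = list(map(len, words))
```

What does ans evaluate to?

Step 1: Map len() to each word:
  'baz' -> 3
  'data' -> 4
  'hello' -> 5
  'bar' -> 3
  'test' -> 4
Therefore ans = [3, 4, 5, 3, 4].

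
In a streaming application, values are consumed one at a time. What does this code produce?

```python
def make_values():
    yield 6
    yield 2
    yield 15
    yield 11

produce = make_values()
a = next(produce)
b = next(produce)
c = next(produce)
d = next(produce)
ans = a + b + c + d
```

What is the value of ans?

Step 1: Create generator and consume all values:
  a = next(produce) = 6
  b = next(produce) = 2
  c = next(produce) = 15
  d = next(produce) = 11
Step 2: ans = 6 + 2 + 15 + 11 = 34.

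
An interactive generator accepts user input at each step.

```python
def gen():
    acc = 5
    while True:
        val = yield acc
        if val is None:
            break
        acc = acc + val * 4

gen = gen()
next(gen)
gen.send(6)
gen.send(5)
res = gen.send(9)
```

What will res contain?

Step 1: next() -> yield acc=5.
Step 2: send(6) -> val=6, acc = 5 + 6*4 = 29, yield 29.
Step 3: send(5) -> val=5, acc = 29 + 5*4 = 49, yield 49.
Step 4: send(9) -> val=9, acc = 49 + 9*4 = 85, yield 85.
Therefore res = 85.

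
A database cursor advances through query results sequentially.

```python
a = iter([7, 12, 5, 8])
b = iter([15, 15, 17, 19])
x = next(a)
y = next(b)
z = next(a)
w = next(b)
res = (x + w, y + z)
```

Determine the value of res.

Step 1: a iterates [7, 12, 5, 8], b iterates [15, 15, 17, 19].
Step 2: x = next(a) = 7, y = next(b) = 15.
Step 3: z = next(a) = 12, w = next(b) = 15.
Step 4: res = (7 + 15, 15 + 12) = (22, 27).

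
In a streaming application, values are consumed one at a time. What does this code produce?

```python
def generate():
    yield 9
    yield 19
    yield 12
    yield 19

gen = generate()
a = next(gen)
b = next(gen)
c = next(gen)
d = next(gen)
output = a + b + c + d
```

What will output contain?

Step 1: Create generator and consume all values:
  a = next(gen) = 9
  b = next(gen) = 19
  c = next(gen) = 12
  d = next(gen) = 19
Step 2: output = 9 + 19 + 12 + 19 = 59.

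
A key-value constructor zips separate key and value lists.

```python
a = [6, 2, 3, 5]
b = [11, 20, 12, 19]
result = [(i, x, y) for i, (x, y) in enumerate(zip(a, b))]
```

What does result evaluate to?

Step 1: enumerate(zip(a, b)) gives index with paired elements:
  i=0: (6, 11)
  i=1: (2, 20)
  i=2: (3, 12)
  i=3: (5, 19)
Therefore result = [(0, 6, 11), (1, 2, 20), (2, 3, 12), (3, 5, 19)].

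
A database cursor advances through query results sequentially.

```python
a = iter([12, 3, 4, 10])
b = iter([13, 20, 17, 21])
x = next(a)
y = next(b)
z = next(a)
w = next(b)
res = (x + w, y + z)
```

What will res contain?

Step 1: a iterates [12, 3, 4, 10], b iterates [13, 20, 17, 21].
Step 2: x = next(a) = 12, y = next(b) = 13.
Step 3: z = next(a) = 3, w = next(b) = 20.
Step 4: res = (12 + 20, 13 + 3) = (32, 16).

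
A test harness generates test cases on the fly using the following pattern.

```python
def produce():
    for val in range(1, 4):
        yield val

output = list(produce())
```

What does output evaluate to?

Step 1: The generator yields each value from range(1, 4).
Step 2: list() consumes all yields: [1, 2, 3].
Therefore output = [1, 2, 3].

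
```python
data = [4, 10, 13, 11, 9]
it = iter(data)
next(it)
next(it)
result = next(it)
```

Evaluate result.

Step 1: Create iterator over [4, 10, 13, 11, 9].
Step 2: next() consumes 4.
Step 3: next() consumes 10.
Step 4: next() returns 13.
Therefore result = 13.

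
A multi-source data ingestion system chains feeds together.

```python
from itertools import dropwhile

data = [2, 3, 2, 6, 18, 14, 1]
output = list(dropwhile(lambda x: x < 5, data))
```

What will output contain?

Step 1: dropwhile drops elements while < 5:
  2 < 5: dropped
  3 < 5: dropped
  2 < 5: dropped
  6: kept (dropping stopped)
Step 2: Remaining elements kept regardless of condition.
Therefore output = [6, 18, 14, 1].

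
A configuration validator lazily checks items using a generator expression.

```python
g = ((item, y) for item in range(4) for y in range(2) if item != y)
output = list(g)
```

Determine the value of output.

Step 1: Nested generator over range(4) x range(2) where item != y:
  (0, 0): excluded (item == y)
  (0, 1): included
  (1, 0): included
  (1, 1): excluded (item == y)
  (2, 0): included
  (2, 1): included
  (3, 0): included
  (3, 1): included
Therefore output = [(0, 1), (1, 0), (2, 0), (2, 1), (3, 0), (3, 1)].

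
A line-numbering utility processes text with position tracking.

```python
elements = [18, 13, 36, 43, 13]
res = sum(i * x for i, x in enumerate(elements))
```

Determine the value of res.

Step 1: Compute i * x for each (i, x) in enumerate([18, 13, 36, 43, 13]):
  i=0, x=18: 0*18 = 0
  i=1, x=13: 1*13 = 13
  i=2, x=36: 2*36 = 72
  i=3, x=43: 3*43 = 129
  i=4, x=13: 4*13 = 52
Step 2: sum = 0 + 13 + 72 + 129 + 52 = 266.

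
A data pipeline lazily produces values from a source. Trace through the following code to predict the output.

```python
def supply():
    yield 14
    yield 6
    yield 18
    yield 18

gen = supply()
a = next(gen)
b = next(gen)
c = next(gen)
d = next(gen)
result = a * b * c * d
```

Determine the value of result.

Step 1: Create generator and consume all values:
  a = next(gen) = 14
  b = next(gen) = 6
  c = next(gen) = 18
  d = next(gen) = 18
Step 2: result = 14 * 6 * 18 * 18 = 27216.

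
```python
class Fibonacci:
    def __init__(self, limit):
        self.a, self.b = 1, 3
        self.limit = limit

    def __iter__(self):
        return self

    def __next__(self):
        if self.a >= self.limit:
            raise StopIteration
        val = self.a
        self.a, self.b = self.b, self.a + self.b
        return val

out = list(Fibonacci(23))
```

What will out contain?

Step 1: Fibonacci-like sequence (a=1, b=3) until >= 23:
  Yield 1, then a,b = 3,4
  Yield 3, then a,b = 4,7
  Yield 4, then a,b = 7,11
  Yield 7, then a,b = 11,18
  Yield 11, then a,b = 18,29
  Yield 18, then a,b = 29,47
Step 2: 29 >= 23, stop.
Therefore out = [1, 3, 4, 7, 11, 18].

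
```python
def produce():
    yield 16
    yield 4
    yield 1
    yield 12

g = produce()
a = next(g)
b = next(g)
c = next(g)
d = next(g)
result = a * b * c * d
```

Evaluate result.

Step 1: Create generator and consume all values:
  a = next(g) = 16
  b = next(g) = 4
  c = next(g) = 1
  d = next(g) = 12
Step 2: result = 16 * 4 * 1 * 12 = 768.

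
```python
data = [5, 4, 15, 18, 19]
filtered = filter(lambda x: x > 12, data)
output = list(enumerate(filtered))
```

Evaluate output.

Step 1: Filter [5, 4, 15, 18, 19] for > 12: [15, 18, 19].
Step 2: enumerate re-indexes from 0: [(0, 15), (1, 18), (2, 19)].
Therefore output = [(0, 15), (1, 18), (2, 19)].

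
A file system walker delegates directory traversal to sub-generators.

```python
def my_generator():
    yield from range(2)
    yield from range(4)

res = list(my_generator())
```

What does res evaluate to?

Step 1: Trace yields in order:
  yield 0
  yield 1
  yield 0
  yield 1
  yield 2
  yield 3
Therefore res = [0, 1, 0, 1, 2, 3].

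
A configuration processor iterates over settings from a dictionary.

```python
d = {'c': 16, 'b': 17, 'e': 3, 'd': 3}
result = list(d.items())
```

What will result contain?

Step 1: d.items() returns (key, value) pairs in insertion order.
Therefore result = [('c', 16), ('b', 17), ('e', 3), ('d', 3)].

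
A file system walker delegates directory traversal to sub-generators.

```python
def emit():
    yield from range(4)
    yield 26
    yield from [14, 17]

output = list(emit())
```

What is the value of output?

Step 1: Trace yields in order:
  yield 0
  yield 1
  yield 2
  yield 3
  yield 26
  yield 14
  yield 17
Therefore output = [0, 1, 2, 3, 26, 14, 17].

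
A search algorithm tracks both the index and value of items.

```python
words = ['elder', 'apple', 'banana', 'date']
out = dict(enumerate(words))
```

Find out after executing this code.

Step 1: enumerate pairs indices with words:
  0 -> 'elder'
  1 -> 'apple'
  2 -> 'banana'
  3 -> 'date'
Therefore out = {0: 'elder', 1: 'apple', 2: 'banana', 3: 'date'}.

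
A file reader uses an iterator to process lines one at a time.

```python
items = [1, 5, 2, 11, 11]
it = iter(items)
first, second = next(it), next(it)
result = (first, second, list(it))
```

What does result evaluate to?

Step 1: Create iterator over [1, 5, 2, 11, 11].
Step 2: first = 1, second = 5.
Step 3: Remaining elements: [2, 11, 11].
Therefore result = (1, 5, [2, 11, 11]).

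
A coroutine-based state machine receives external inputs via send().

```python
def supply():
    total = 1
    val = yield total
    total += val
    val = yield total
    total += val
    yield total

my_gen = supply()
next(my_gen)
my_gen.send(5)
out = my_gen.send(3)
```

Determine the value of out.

Step 1: next() -> yield total=1.
Step 2: send(5) -> val=5, total = 1+5 = 6, yield 6.
Step 3: send(3) -> val=3, total = 6+3 = 9, yield 9.
Therefore out = 9.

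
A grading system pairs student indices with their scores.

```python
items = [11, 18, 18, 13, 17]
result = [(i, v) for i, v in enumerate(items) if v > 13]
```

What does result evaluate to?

Step 1: Filter enumerate([11, 18, 18, 13, 17]) keeping v > 13:
  (0, 11): 11 <= 13, excluded
  (1, 18): 18 > 13, included
  (2, 18): 18 > 13, included
  (3, 13): 13 <= 13, excluded
  (4, 17): 17 > 13, included
Therefore result = [(1, 18), (2, 18), (4, 17)].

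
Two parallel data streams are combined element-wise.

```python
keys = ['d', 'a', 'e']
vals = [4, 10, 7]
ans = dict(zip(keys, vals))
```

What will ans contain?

Step 1: zip pairs keys with values:
  'd' -> 4
  'a' -> 10
  'e' -> 7
Therefore ans = {'d': 4, 'a': 10, 'e': 7}.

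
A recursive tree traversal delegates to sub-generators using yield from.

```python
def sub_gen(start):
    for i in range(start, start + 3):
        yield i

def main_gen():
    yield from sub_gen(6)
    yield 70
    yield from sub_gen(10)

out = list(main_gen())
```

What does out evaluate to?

Step 1: main_gen() delegates to sub_gen(6):
  yield 6
  yield 7
  yield 8
Step 2: yield 70
Step 3: Delegates to sub_gen(10):
  yield 10
  yield 11
  yield 12
Therefore out = [6, 7, 8, 70, 10, 11, 12].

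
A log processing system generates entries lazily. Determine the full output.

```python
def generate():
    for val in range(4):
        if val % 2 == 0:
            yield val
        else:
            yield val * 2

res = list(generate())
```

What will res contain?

Step 1: For each val in range(4), yield val if even, else val*2:
  val=0 (even): yield 0
  val=1 (odd): yield 1*2 = 2
  val=2 (even): yield 2
  val=3 (odd): yield 3*2 = 6
Therefore res = [0, 2, 2, 6].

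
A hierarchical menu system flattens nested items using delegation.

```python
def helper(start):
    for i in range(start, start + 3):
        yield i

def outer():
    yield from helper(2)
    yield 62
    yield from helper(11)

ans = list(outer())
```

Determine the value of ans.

Step 1: outer() delegates to helper(2):
  yield 2
  yield 3
  yield 4
Step 2: yield 62
Step 3: Delegates to helper(11):
  yield 11
  yield 12
  yield 13
Therefore ans = [2, 3, 4, 62, 11, 12, 13].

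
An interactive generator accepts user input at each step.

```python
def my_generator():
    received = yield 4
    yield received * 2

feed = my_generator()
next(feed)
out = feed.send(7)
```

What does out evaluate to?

Step 1: next(feed) advances to first yield, producing 4.
Step 2: send(7) resumes, received = 7.
Step 3: yield received * 2 = 7 * 2 = 14.
Therefore out = 14.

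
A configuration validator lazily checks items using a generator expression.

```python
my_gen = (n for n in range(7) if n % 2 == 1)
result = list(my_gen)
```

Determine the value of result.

Step 1: Filter range(7) keeping only odd values:
  n=0: even, excluded
  n=1: odd, included
  n=2: even, excluded
  n=3: odd, included
  n=4: even, excluded
  n=5: odd, included
  n=6: even, excluded
Therefore result = [1, 3, 5].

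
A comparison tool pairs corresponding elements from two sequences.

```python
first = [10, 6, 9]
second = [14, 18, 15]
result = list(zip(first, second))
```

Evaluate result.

Step 1: zip pairs elements at same index:
  Index 0: (10, 14)
  Index 1: (6, 18)
  Index 2: (9, 15)
Therefore result = [(10, 14), (6, 18), (9, 15)].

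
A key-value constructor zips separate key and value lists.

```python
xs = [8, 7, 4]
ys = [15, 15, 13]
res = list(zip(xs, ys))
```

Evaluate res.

Step 1: zip pairs elements at same index:
  Index 0: (8, 15)
  Index 1: (7, 15)
  Index 2: (4, 13)
Therefore res = [(8, 15), (7, 15), (4, 13)].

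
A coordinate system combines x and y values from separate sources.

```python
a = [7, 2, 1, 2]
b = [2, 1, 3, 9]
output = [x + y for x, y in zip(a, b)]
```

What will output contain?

Step 1: Add corresponding elements:
  7 + 2 = 9
  2 + 1 = 3
  1 + 3 = 4
  2 + 9 = 11
Therefore output = [9, 3, 4, 11].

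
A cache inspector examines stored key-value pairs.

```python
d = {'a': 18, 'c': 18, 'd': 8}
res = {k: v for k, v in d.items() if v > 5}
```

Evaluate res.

Step 1: Filter items where value > 5:
  'a': 18 > 5: kept
  'c': 18 > 5: kept
  'd': 8 > 5: kept
Therefore res = {'a': 18, 'c': 18, 'd': 8}.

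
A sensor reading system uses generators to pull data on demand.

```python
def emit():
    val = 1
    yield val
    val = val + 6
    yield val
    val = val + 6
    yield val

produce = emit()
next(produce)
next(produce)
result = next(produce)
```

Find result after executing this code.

Step 1: Trace through generator execution:
  Yield 1: val starts at 1, yield 1
  Yield 2: val = 1 + 6 = 7, yield 7
  Yield 3: val = 7 + 6 = 13, yield 13
Step 2: First next() gets 1, second next() gets the second value, third next() yields 13.
Therefore result = 13.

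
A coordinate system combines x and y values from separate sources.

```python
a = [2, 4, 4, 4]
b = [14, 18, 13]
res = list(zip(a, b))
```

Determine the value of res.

Step 1: zip stops at shortest (len(a)=4, len(b)=3):
  Index 0: (2, 14)
  Index 1: (4, 18)
  Index 2: (4, 13)
Step 2: Last element of a (4) has no pair, dropped.
Therefore res = [(2, 14), (4, 18), (4, 13)].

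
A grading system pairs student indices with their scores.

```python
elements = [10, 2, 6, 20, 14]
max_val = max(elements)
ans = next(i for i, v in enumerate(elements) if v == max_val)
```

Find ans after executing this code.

Step 1: max([10, 2, 6, 20, 14]) = 20.
Step 2: Find first index where value == 20:
  Index 0: 10 != 20
  Index 1: 2 != 20
  Index 2: 6 != 20
  Index 3: 20 == 20, found!
Therefore ans = 3.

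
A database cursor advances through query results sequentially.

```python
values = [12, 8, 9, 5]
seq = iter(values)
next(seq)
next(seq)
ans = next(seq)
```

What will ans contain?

Step 1: Create iterator over [12, 8, 9, 5].
Step 2: next() consumes 12.
Step 3: next() consumes 8.
Step 4: next() returns 9.
Therefore ans = 9.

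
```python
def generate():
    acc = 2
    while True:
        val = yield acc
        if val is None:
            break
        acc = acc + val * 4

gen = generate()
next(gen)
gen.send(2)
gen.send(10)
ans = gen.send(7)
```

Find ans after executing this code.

Step 1: next() -> yield acc=2.
Step 2: send(2) -> val=2, acc = 2 + 2*4 = 10, yield 10.
Step 3: send(10) -> val=10, acc = 10 + 10*4 = 50, yield 50.
Step 4: send(7) -> val=7, acc = 50 + 7*4 = 78, yield 78.
Therefore ans = 78.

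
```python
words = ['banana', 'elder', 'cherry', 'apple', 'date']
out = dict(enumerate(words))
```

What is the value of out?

Step 1: enumerate pairs indices with words:
  0 -> 'banana'
  1 -> 'elder'
  2 -> 'cherry'
  3 -> 'apple'
  4 -> 'date'
Therefore out = {0: 'banana', 1: 'elder', 2: 'cherry', 3: 'apple', 4: 'date'}.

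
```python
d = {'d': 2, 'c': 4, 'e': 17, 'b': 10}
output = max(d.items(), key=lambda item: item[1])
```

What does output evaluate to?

Step 1: Find item with maximum value:
  ('d', 2)
  ('c', 4)
  ('e', 17)
  ('b', 10)
Step 2: Maximum value is 17 at key 'e'.
Therefore output = ('e', 17).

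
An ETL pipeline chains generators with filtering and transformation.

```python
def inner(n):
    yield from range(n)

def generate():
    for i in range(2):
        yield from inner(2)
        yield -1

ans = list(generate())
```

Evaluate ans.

Step 1: For each i in range(2):
  i=0: yield from inner(2) -> [0, 1], then yield -1
  i=1: yield from inner(2) -> [0, 1], then yield -1
Therefore ans = [0, 1, -1, 0, 1, -1].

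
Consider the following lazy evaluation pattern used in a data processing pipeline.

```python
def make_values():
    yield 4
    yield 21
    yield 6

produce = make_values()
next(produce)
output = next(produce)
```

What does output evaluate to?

Step 1: make_values() creates a generator.
Step 2: next(produce) yields 4 (consumed and discarded).
Step 3: next(produce) yields 21, assigned to output.
Therefore output = 21.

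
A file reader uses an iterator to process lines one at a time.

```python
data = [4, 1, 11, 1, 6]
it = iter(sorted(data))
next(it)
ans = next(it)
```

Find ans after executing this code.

Step 1: sorted([4, 1, 11, 1, 6]) = [1, 1, 4, 6, 11].
Step 2: Create iterator and skip 1 elements.
Step 3: next() returns 1.
Therefore ans = 1.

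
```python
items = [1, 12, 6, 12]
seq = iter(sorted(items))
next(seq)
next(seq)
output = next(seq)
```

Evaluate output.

Step 1: sorted([1, 12, 6, 12]) = [1, 6, 12, 12].
Step 2: Create iterator and skip 2 elements.
Step 3: next() returns 12.
Therefore output = 12.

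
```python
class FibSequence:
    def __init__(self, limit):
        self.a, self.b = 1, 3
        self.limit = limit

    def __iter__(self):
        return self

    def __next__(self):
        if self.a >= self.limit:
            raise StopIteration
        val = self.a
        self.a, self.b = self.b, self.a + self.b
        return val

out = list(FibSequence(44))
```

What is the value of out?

Step 1: Fibonacci-like sequence (a=1, b=3) until >= 44:
  Yield 1, then a,b = 3,4
  Yield 3, then a,b = 4,7
  Yield 4, then a,b = 7,11
  Yield 7, then a,b = 11,18
  Yield 11, then a,b = 18,29
  Yield 18, then a,b = 29,47
  Yield 29, then a,b = 47,76
Step 2: 47 >= 44, stop.
Therefore out = [1, 3, 4, 7, 11, 18, 29].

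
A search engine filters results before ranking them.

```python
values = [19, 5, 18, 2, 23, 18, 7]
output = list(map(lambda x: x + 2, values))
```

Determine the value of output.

Step 1: Apply lambda x: x + 2 to each element:
  19 -> 21
  5 -> 7
  18 -> 20
  2 -> 4
  23 -> 25
  18 -> 20
  7 -> 9
Therefore output = [21, 7, 20, 4, 25, 20, 9].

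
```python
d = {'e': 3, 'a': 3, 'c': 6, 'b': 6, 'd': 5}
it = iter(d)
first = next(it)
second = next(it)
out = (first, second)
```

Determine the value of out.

Step 1: iter(d) iterates over keys: ['e', 'a', 'c', 'b', 'd'].
Step 2: first = next(it) = 'e', second = next(it) = 'a'.
Therefore out = ('e', 'a').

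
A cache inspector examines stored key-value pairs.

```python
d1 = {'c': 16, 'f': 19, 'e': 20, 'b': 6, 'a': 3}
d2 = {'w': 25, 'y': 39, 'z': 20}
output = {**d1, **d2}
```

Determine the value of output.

Step 1: Merge d1 and d2 (d2 values override on key conflicts).
Step 2: d1 has keys ['c', 'f', 'e', 'b', 'a'], d2 has keys ['w', 'y', 'z'].
Therefore output = {'c': 16, 'f': 19, 'e': 20, 'b': 6, 'a': 3, 'w': 25, 'y': 39, 'z': 20}.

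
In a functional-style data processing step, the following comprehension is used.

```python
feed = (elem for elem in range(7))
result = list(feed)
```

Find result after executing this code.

Step 1: Generator expression iterates range(7): [0, 1, 2, 3, 4, 5, 6].
Step 2: list() collects all values.
Therefore result = [0, 1, 2, 3, 4, 5, 6].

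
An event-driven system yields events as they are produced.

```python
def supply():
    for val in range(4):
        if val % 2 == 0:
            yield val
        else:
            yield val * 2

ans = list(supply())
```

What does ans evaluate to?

Step 1: For each val in range(4), yield val if even, else val*2:
  val=0 (even): yield 0
  val=1 (odd): yield 1*2 = 2
  val=2 (even): yield 2
  val=3 (odd): yield 3*2 = 6
Therefore ans = [0, 2, 2, 6].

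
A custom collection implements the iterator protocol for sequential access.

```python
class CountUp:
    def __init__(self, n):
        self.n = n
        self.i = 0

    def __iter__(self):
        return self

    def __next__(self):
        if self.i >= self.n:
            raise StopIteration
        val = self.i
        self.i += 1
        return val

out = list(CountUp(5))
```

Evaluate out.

Step 1: CountUp(5) creates an iterator counting 0 to 4.
Step 2: list() consumes all values: [0, 1, 2, 3, 4].
Therefore out = [0, 1, 2, 3, 4].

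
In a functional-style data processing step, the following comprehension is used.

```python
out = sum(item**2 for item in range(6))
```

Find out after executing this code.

Step 1: Compute item**2 for each item in range(6):
  item=0: 0**2 = 0
  item=1: 1**2 = 1
  item=2: 2**2 = 4
  item=3: 3**2 = 9
  item=4: 4**2 = 16
  item=5: 5**2 = 25
Step 2: sum = 0 + 1 + 4 + 9 + 16 + 25 = 55.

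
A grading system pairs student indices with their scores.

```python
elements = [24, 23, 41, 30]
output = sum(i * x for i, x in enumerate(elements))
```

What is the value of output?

Step 1: Compute i * x for each (i, x) in enumerate([24, 23, 41, 30]):
  i=0, x=24: 0*24 = 0
  i=1, x=23: 1*23 = 23
  i=2, x=41: 2*41 = 82
  i=3, x=30: 3*30 = 90
Step 2: sum = 0 + 23 + 82 + 90 = 195.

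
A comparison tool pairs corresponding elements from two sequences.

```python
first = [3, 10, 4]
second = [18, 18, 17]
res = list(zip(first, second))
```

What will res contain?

Step 1: zip pairs elements at same index:
  Index 0: (3, 18)
  Index 1: (10, 18)
  Index 2: (4, 17)
Therefore res = [(3, 18), (10, 18), (4, 17)].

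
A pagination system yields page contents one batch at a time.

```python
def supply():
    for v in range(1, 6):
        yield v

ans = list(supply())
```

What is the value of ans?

Step 1: The generator yields each value from range(1, 6).
Step 2: list() consumes all yields: [1, 2, 3, 4, 5].
Therefore ans = [1, 2, 3, 4, 5].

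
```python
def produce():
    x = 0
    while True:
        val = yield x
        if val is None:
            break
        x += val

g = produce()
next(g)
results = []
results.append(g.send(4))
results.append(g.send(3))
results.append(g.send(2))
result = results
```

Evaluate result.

Step 1: next(g) -> yield 0.
Step 2: send(4) -> x = 4, yield 4.
Step 3: send(3) -> x = 7, yield 7.
Step 4: send(2) -> x = 9, yield 9.
Therefore result = [4, 7, 9].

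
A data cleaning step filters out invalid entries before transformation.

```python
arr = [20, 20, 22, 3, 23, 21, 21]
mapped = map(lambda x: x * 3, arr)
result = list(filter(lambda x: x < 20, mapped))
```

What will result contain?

Step 1: Map x * 3:
  20 -> 60
  20 -> 60
  22 -> 66
  3 -> 9
  23 -> 69
  21 -> 63
  21 -> 63
Step 2: Filter for < 20:
  60: removed
  60: removed
  66: removed
  9: kept
  69: removed
  63: removed
  63: removed
Therefore result = [9].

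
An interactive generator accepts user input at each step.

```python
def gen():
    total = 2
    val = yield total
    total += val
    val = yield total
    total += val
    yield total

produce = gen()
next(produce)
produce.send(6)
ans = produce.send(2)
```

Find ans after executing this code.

Step 1: next() -> yield total=2.
Step 2: send(6) -> val=6, total = 2+6 = 8, yield 8.
Step 3: send(2) -> val=2, total = 8+2 = 10, yield 10.
Therefore ans = 10.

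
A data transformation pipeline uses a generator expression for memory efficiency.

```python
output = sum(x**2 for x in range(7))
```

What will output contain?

Step 1: Compute x**2 for each x in range(7):
  x=0: 0**2 = 0
  x=1: 1**2 = 1
  x=2: 2**2 = 4
  x=3: 3**2 = 9
  x=4: 4**2 = 16
  x=5: 5**2 = 25
  x=6: 6**2 = 36
Step 2: sum = 0 + 1 + 4 + 9 + 16 + 25 + 36 = 91.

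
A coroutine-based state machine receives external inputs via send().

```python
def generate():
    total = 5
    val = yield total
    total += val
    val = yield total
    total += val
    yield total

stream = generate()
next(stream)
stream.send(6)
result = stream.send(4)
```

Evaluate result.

Step 1: next() -> yield total=5.
Step 2: send(6) -> val=6, total = 5+6 = 11, yield 11.
Step 3: send(4) -> val=4, total = 11+4 = 15, yield 15.
Therefore result = 15.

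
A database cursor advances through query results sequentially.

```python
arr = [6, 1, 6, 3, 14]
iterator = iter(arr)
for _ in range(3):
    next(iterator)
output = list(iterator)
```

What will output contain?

Step 1: Create iterator over [6, 1, 6, 3, 14].
Step 2: Advance 3 positions (consuming [6, 1, 6]).
Step 3: list() collects remaining elements: [3, 14].
Therefore output = [3, 14].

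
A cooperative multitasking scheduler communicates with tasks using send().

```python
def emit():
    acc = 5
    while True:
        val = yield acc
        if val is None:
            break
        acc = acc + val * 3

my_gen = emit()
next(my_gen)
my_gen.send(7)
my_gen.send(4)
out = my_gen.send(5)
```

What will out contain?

Step 1: next() -> yield acc=5.
Step 2: send(7) -> val=7, acc = 5 + 7*3 = 26, yield 26.
Step 3: send(4) -> val=4, acc = 26 + 4*3 = 38, yield 38.
Step 4: send(5) -> val=5, acc = 38 + 5*3 = 53, yield 53.
Therefore out = 53.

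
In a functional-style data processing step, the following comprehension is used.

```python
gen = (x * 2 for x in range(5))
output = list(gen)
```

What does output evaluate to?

Step 1: For each x in range(5), compute x*2:
  x=0: 0*2 = 0
  x=1: 1*2 = 2
  x=2: 2*2 = 4
  x=3: 3*2 = 6
  x=4: 4*2 = 8
Therefore output = [0, 2, 4, 6, 8].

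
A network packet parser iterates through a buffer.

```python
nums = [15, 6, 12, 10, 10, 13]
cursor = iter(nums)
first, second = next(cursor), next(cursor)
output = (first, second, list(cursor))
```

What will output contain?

Step 1: Create iterator over [15, 6, 12, 10, 10, 13].
Step 2: first = 15, second = 6.
Step 3: Remaining elements: [12, 10, 10, 13].
Therefore output = (15, 6, [12, 10, 10, 13]).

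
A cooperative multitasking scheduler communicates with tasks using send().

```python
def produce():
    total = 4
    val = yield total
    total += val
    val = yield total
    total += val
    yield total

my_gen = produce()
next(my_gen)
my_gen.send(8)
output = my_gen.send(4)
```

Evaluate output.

Step 1: next() -> yield total=4.
Step 2: send(8) -> val=8, total = 4+8 = 12, yield 12.
Step 3: send(4) -> val=4, total = 12+4 = 16, yield 16.
Therefore output = 16.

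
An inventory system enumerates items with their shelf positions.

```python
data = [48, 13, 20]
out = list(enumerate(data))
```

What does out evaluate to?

Step 1: enumerate pairs each element with its index:
  (0, 48)
  (1, 13)
  (2, 20)
Therefore out = [(0, 48), (1, 13), (2, 20)].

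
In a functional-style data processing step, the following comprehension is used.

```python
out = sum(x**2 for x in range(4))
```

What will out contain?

Step 1: Compute x**2 for each x in range(4):
  x=0: 0**2 = 0
  x=1: 1**2 = 1
  x=2: 2**2 = 4
  x=3: 3**2 = 9
Step 2: sum = 0 + 1 + 4 + 9 = 14.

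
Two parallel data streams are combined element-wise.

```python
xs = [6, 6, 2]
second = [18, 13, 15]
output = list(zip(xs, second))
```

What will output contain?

Step 1: zip pairs elements at same index:
  Index 0: (6, 18)
  Index 1: (6, 13)
  Index 2: (2, 15)
Therefore output = [(6, 18), (6, 13), (2, 15)].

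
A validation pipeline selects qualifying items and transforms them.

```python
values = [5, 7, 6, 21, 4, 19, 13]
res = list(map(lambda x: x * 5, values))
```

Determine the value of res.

Step 1: Apply lambda x: x * 5 to each element:
  5 -> 25
  7 -> 35
  6 -> 30
  21 -> 105
  4 -> 20
  19 -> 95
  13 -> 65
Therefore res = [25, 35, 30, 105, 20, 95, 65].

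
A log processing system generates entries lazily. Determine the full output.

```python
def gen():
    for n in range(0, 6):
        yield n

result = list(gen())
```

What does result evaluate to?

Step 1: The generator yields each value from range(0, 6).
Step 2: list() consumes all yields: [0, 1, 2, 3, 4, 5].
Therefore result = [0, 1, 2, 3, 4, 5].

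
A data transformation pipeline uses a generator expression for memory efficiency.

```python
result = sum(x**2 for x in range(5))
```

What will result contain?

Step 1: Compute x**2 for each x in range(5):
  x=0: 0**2 = 0
  x=1: 1**2 = 1
  x=2: 2**2 = 4
  x=3: 3**2 = 9
  x=4: 4**2 = 16
Step 2: sum = 0 + 1 + 4 + 9 + 16 = 30.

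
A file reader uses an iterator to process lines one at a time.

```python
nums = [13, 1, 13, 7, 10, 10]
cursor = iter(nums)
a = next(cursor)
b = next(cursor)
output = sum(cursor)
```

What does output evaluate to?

Step 1: Create iterator over [13, 1, 13, 7, 10, 10].
Step 2: a = next() = 13, b = next() = 1.
Step 3: sum() of remaining [13, 7, 10, 10] = 40.
Therefore output = 40.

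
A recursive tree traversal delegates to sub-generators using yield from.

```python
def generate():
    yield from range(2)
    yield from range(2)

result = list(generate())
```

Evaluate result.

Step 1: Trace yields in order:
  yield 0
  yield 1
  yield 0
  yield 1
Therefore result = [0, 1, 0, 1].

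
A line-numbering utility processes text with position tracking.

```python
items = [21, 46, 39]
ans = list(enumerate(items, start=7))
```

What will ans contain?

Step 1: enumerate with start=7:
  (7, 21)
  (8, 46)
  (9, 39)
Therefore ans = [(7, 21), (8, 46), (9, 39)].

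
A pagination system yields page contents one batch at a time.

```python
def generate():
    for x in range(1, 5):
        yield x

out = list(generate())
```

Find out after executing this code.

Step 1: The generator yields each value from range(1, 5).
Step 2: list() consumes all yields: [1, 2, 3, 4].
Therefore out = [1, 2, 3, 4].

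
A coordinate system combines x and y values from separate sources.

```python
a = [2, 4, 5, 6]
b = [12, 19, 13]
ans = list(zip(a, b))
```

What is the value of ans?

Step 1: zip stops at shortest (len(a)=4, len(b)=3):
  Index 0: (2, 12)
  Index 1: (4, 19)
  Index 2: (5, 13)
Step 2: Last element of a (6) has no pair, dropped.
Therefore ans = [(2, 12), (4, 19), (5, 13)].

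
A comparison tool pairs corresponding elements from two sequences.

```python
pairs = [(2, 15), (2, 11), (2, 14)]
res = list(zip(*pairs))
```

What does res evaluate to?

Step 1: zip(*pairs) transposes: unzips [(2, 15), (2, 11), (2, 14)] into separate sequences.
Step 2: First elements: (2, 2, 2), second elements: (15, 11, 14).
Therefore res = [(2, 2, 2), (15, 11, 14)].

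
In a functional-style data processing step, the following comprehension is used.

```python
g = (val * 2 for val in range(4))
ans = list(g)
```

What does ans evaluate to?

Step 1: For each val in range(4), compute val*2:
  val=0: 0*2 = 0
  val=1: 1*2 = 2
  val=2: 2*2 = 4
  val=3: 3*2 = 6
Therefore ans = [0, 2, 4, 6].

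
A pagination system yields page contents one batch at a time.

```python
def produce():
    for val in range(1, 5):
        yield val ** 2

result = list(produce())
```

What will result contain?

Step 1: For each val in range(1, 5), yield val**2:
  val=1: yield 1**2 = 1
  val=2: yield 2**2 = 4
  val=3: yield 3**2 = 9
  val=4: yield 4**2 = 16
Therefore result = [1, 4, 9, 16].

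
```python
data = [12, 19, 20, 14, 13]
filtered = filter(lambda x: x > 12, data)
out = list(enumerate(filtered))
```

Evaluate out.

Step 1: Filter [12, 19, 20, 14, 13] for > 12: [19, 20, 14, 13].
Step 2: enumerate re-indexes from 0: [(0, 19), (1, 20), (2, 14), (3, 13)].
Therefore out = [(0, 19), (1, 20), (2, 14), (3, 13)].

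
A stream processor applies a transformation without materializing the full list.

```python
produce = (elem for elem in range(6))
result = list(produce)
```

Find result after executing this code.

Step 1: Generator expression iterates range(6): [0, 1, 2, 3, 4, 5].
Step 2: list() collects all values.
Therefore result = [0, 1, 2, 3, 4, 5].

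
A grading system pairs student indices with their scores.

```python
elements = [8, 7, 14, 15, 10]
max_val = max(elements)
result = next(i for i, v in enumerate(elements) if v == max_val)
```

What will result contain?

Step 1: max([8, 7, 14, 15, 10]) = 15.
Step 2: Find first index where value == 15:
  Index 0: 8 != 15
  Index 1: 7 != 15
  Index 2: 14 != 15
  Index 3: 15 == 15, found!
Therefore result = 3.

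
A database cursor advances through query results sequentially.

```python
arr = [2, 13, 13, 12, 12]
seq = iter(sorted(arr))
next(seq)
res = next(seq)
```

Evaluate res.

Step 1: sorted([2, 13, 13, 12, 12]) = [2, 12, 12, 13, 13].
Step 2: Create iterator and skip 1 elements.
Step 3: next() returns 12.
Therefore res = 12.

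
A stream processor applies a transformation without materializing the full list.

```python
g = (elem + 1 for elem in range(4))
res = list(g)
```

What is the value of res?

Step 1: For each elem in range(4), compute elem+1:
  elem=0: 0+1 = 1
  elem=1: 1+1 = 2
  elem=2: 2+1 = 3
  elem=3: 3+1 = 4
Therefore res = [1, 2, 3, 4].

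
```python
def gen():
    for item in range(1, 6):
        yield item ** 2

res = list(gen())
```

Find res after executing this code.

Step 1: For each item in range(1, 6), yield item**2:
  item=1: yield 1**2 = 1
  item=2: yield 2**2 = 4
  item=3: yield 3**2 = 9
  item=4: yield 4**2 = 16
  item=5: yield 5**2 = 25
Therefore res = [1, 4, 9, 16, 25].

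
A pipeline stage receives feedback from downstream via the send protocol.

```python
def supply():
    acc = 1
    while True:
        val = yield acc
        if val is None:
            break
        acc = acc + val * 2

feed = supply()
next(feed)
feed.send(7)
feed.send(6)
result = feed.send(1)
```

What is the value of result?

Step 1: next() -> yield acc=1.
Step 2: send(7) -> val=7, acc = 1 + 7*2 = 15, yield 15.
Step 3: send(6) -> val=6, acc = 15 + 6*2 = 27, yield 27.
Step 4: send(1) -> val=1, acc = 27 + 1*2 = 29, yield 29.
Therefore result = 29.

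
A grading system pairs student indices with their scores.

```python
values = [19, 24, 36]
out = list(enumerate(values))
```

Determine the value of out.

Step 1: enumerate pairs each element with its index:
  (0, 19)
  (1, 24)
  (2, 36)
Therefore out = [(0, 19), (1, 24), (2, 36)].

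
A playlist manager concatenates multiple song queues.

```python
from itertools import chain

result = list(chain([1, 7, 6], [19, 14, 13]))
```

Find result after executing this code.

Step 1: chain() concatenates iterables: [1, 7, 6] + [19, 14, 13].
Therefore result = [1, 7, 6, 19, 14, 13].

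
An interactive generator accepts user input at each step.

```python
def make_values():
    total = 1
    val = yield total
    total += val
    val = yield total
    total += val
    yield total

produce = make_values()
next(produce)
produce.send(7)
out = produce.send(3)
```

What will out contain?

Step 1: next() -> yield total=1.
Step 2: send(7) -> val=7, total = 1+7 = 8, yield 8.
Step 3: send(3) -> val=3, total = 8+3 = 11, yield 11.
Therefore out = 11.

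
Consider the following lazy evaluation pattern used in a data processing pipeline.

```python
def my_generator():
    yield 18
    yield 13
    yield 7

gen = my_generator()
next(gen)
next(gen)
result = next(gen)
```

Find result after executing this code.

Step 1: my_generator() creates a generator.
Step 2: next(gen) yields 18 (consumed and discarded).
Step 3: next(gen) yields 13 (consumed and discarded).
Step 4: next(gen) yields 7, assigned to result.
Therefore result = 7.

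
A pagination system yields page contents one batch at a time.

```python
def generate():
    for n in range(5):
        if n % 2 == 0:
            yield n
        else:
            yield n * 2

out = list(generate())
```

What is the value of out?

Step 1: For each n in range(5), yield n if even, else n*2:
  n=0 (even): yield 0
  n=1 (odd): yield 1*2 = 2
  n=2 (even): yield 2
  n=3 (odd): yield 3*2 = 6
  n=4 (even): yield 4
Therefore out = [0, 2, 2, 6, 4].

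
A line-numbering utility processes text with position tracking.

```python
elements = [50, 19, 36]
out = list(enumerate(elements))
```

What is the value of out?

Step 1: enumerate pairs each element with its index:
  (0, 50)
  (1, 19)
  (2, 36)
Therefore out = [(0, 50), (1, 19), (2, 36)].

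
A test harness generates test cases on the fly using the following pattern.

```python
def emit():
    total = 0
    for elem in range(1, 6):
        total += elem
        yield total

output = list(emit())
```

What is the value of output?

Step 1: Generator accumulates running sum:
  elem=1: total = 1, yield 1
  elem=2: total = 3, yield 3
  elem=3: total = 6, yield 6
  elem=4: total = 10, yield 10
  elem=5: total = 15, yield 15
Therefore output = [1, 3, 6, 10, 15].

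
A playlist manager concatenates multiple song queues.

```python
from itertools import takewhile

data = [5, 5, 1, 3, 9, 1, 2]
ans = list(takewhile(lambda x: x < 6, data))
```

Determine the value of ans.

Step 1: takewhile stops at first element >= 6:
  5 < 6: take
  5 < 6: take
  1 < 6: take
  3 < 6: take
  9 >= 6: stop
Therefore ans = [5, 5, 1, 3].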